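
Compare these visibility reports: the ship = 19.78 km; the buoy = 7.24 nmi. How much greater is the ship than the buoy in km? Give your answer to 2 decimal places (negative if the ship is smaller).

6.37 km

the buoy: 7.24 nmi = 13.4085 km.
Difference: 19.7800 − 13.4085 = 6.37 km.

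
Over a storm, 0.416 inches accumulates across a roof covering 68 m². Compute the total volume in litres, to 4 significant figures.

718.5 litres

Depth: 0.416 in × 25.4 = 10.5664 mm.
1 mm over 1 m² is 1 L, so volume = 10.5664 × 68 = 718.5152 L ≈ 718.5 L.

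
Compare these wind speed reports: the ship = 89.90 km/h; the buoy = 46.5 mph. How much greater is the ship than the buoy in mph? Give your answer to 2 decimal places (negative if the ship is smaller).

the ship: 89.90 km/h = 55.8613 mph.
Difference: 55.8613 − 46.5000 = 9.36 mph.

9.36 mph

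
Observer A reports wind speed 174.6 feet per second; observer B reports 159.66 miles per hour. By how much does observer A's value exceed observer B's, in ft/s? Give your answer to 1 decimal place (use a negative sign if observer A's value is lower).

observer B: 159.66 mph = 234.168 ft/s.
Difference: 174.600 − 234.168 = -59.6 ft/s.

-59.6 ft/s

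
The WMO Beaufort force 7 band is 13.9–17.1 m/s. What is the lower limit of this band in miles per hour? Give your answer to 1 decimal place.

31.1 mph

13.9–17.1 m/s × 2.237 = 31.1–38.3 mph.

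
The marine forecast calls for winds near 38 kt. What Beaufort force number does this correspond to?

38 kt lies in the Beaufort 8 band (gale, 34–40 kt).

Beaufort force 8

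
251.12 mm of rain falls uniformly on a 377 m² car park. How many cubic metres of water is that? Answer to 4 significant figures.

94.67 cubic metres

1 mm over 1 m² is 1 L, so volume = 251.12 × 377 = 94672.24 L = 94.67 m³.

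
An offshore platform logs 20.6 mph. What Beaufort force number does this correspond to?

20.6 mph = 9.2 m/s, which is Beaufort 5 (fresh breeze, 8.0–10.7 m/s).

Beaufort force 5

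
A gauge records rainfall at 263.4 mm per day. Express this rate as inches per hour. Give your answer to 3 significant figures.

263.4 mm/day × 0.0393701 in/mm × 0.0416667 day/hour = 0.432 in/hour.

0.432 in/hour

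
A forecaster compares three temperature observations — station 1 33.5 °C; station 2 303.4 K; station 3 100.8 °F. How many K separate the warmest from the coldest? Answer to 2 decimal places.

station 2: 303.4 K = 30.250 °C.
station 3: 100.8 °F = 38.222 °C.
Spread: 38.222 − 30.250 = 7.972 °C.

7.97 K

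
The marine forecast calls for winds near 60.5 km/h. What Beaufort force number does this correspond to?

Beaufort force 7

60.5 km/h = 16.8 m/s, which is Beaufort 7 (near gale, 13.9–17.1 m/s).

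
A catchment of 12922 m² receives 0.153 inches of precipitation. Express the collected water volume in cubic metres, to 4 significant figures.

Depth: 0.153 in × 25.4 = 3.8862 mm.
1 mm over 1 m² is 1 L, so volume = 3.8862 × 12922 = 50217.476 L = 50.22 m³.

50.22 cubic metres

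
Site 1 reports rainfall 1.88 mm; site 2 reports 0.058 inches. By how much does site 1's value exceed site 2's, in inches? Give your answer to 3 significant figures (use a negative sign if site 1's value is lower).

0.0160 in

site 1: 1.88 mm = 0.074016 in.
Difference: 0.074016 − 0.058000 = 0.0160 in.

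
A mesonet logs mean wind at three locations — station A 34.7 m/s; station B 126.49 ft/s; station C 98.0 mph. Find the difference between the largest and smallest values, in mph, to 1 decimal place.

station A: 34.7 m/s = 77.622 mph.
station B: 126.49 ft/s = 86.243 mph.
Spread: 98.000 − 77.622 = 20.4 mph.

20.4 mph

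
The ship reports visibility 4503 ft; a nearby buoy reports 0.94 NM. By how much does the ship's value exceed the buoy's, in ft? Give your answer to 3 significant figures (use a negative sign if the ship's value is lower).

the buoy: 0.94 nmi = 5711.55 ft.
Difference: 4503.00 − 5711.55 = -1210 ft.

-1210 ft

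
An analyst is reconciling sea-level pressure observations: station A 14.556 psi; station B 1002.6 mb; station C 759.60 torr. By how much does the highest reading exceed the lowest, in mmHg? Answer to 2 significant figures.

7.6 mmHg

station A: 14.556 psi = 752.762 mmHg.
station B: 1002.6 mb = 752.012 mmHg.
Spread: 759.600 − 752.012 = 7.6 mmHg.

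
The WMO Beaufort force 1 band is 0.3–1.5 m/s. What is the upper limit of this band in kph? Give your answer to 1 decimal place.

0.3–1.5 m/s × 3.6 = 1.1–5.4 km/h.

5.4 km/h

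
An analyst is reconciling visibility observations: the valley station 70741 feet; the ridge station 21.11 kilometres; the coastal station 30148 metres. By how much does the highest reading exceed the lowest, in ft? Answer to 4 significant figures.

29650 ft

the ridge station: 21.11 km = 69258.53 ft.
the coastal station: 30148 m = 98910.76 ft.
Spread: 98910.76 − 69258.53 = 29650 ft.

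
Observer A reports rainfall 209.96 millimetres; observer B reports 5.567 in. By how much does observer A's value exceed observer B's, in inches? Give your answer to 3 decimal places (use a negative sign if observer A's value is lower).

2.699 in

observer A: 209.96 mm = 8.26614 in.
Difference: 8.26614 − 5.56700 = 2.699 in.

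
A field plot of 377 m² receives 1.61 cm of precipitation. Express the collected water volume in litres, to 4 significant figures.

Depth: 1.61 cm × 10 = 16.1 mm.
1 mm over 1 m² is 1 L, so volume = 16.1 × 377 = 6069.7 L ≈ 6070 L.

6070 litres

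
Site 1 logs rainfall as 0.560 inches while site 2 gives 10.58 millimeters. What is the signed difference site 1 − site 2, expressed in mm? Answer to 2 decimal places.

3.64 mm

site 1: 0.560 in = 14.2240 mm.
Difference: 14.2240 − 10.5800 = 3.64 mm.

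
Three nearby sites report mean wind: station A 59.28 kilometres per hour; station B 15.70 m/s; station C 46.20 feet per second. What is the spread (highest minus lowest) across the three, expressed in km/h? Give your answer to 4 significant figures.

8.586 km/h

station B: 15.70 m/s = 56.52000 km/h.
station C: 46.20 ft/s = 50.69434 km/h.
Spread: 59.28000 − 50.69434 = 8.586 km/h.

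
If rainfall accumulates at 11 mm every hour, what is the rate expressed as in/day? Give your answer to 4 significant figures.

10.39 in/day

11 mm/hour × 0.0393701 in/mm × 24 hour/day = 10.39 in/day.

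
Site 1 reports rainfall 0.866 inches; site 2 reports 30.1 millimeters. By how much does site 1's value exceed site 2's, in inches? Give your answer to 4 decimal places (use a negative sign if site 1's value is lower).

-0.3190 in

site 2: 30.1 mm = 1.185039 in.
Difference: 0.866000 − 1.185039 = -0.3190 in.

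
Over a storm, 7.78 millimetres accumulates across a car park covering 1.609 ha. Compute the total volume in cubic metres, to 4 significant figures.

125.2 cubic metres

Area: 1.609 ha = 16090 m².
1 mm over 1 m² is 1 L, so volume = 7.78 × 16090 = 125180.2 L = 125.2 m³.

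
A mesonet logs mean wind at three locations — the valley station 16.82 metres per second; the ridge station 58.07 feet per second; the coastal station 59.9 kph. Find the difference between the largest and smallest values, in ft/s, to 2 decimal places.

3.48 ft/s

the valley station: 16.82 m/s = 55.1837 ft/s.
the coastal station: 59.9 km/h = 54.5895 ft/s.
Spread: 58.0700 − 54.5895 = 3.48 ft/s.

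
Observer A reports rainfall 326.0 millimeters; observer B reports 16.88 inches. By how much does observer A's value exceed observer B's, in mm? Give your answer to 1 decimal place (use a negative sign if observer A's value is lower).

-102.8 mm

observer B: 16.88 in = 428.752 mm.
Difference: 326.000 − 428.752 = -102.8 mm.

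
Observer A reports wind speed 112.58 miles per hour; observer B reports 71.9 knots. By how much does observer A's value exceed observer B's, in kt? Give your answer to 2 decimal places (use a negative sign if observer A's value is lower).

observer A: 112.58 mph = 97.8293 kt.
Difference: 97.8293 − 71.9000 = 25.93 kt.

25.93 kt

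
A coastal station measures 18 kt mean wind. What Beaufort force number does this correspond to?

18 kt lies in the Beaufort 5 band (fresh breeze, 17–21 kt).

Beaufort force 5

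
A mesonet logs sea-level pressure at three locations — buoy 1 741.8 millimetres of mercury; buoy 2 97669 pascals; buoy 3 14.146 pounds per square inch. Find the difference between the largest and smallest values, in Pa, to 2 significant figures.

1400 Pa

buoy 1: 741.8 mmHg = 98898.55 Pa.
buoy 3: 14.146 psi = 97533.24 Pa.
Spread: 98898.55 − 97533.24 = 1400 Pa.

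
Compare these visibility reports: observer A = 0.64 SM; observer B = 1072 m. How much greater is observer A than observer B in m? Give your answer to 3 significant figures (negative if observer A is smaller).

-42.0 m

observer A: 0.64 SM = 1029.980 m.
Difference: 1029.980 − 1072.000 = -42.0 m.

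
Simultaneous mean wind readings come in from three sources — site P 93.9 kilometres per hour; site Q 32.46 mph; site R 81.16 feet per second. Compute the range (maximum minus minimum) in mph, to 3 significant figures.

25.9 mph

site P: 93.9 km/h = 58.347 mph.
site R: 81.16 ft/s = 55.336 mph.
Spread: 58.347 − 32.460 = 25.9 mph.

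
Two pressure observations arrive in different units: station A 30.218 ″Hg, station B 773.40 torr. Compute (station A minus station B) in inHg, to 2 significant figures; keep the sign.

-0.23 inHg

station B: 773.40 mmHg = 30.4488 inHg.
Difference: 30.2180 − 30.4488 = -0.23 inHg.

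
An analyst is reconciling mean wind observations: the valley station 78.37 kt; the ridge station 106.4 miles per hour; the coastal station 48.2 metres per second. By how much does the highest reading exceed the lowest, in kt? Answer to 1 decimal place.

the ridge station: 106.4 mph = 92.459 kt.
the coastal station: 48.2 m/s = 93.693 kt.
Spread: 93.693 − 78.370 = 15.3 kt.

15.3 kt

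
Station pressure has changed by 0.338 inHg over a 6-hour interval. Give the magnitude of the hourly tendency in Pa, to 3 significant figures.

191 Pa per hour

0.338 inHg / 6 h × 3386.39 Pa/inHg = 191 Pa/h.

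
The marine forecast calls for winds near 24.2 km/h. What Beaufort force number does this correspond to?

24.2 km/h = 6.7 m/s, which is Beaufort 4 (moderate breeze, 5.5–7.9 m/s).

Beaufort force 4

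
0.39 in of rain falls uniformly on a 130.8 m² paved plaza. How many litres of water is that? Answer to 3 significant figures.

Depth: 0.39 in × 25.4 = 9.906 mm.
1 mm over 1 m² is 1 L, so volume = 9.906 × 130.8 = 1295.7048 L ≈ 1300 L.

1300 litres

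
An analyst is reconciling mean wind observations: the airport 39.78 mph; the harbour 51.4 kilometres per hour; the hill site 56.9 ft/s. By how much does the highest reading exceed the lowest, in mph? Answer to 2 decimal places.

7.84 mph

the harbour: 51.4 km/h = 31.9385 mph.
the hill site: 56.9 ft/s = 38.7955 mph.
Spread: 39.7800 − 31.9385 = 7.84 mph.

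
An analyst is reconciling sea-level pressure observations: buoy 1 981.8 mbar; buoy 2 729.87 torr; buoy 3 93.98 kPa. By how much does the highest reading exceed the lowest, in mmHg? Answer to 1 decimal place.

buoy 1: 981.8 mb = 736.410 mmHg.
buoy 3: 93.98 kPa = 704.908 mmHg.
Spread: 736.410 − 704.908 = 31.5 mmHg.

31.5 mmHg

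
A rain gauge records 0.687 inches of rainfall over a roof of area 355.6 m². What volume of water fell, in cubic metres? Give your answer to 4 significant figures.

6.205 cubic metres

Depth: 0.687 in × 25.4 = 17.4498 mm.
1 mm over 1 m² is 1 L, so volume = 17.4498 × 355.6 = 6205.1489 L = 6.205 m³.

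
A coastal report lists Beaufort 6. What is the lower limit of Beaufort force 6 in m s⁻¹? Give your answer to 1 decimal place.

10.8 m/s

Beaufort 6 (strong breeze) spans 10.8–13.8 m/s.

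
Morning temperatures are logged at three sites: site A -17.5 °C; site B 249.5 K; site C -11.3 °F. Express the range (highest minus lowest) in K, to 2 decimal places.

site B: 249.5 K = -23.650 °C.
site C: -11.3 °F = -24.056 °C.
Spread: (-17.500) − (-24.056) = 6.556 °C.

6.56 K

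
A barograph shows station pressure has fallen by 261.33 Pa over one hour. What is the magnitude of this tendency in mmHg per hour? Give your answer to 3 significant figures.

261.33 Pa / 1 h × 0.00750062 mmHg/Pa = 1.96 mmHg/h.

1.96 mmHg per hour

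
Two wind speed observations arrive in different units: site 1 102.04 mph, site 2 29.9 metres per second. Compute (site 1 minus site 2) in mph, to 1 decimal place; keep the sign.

site 2: 29.9 m/s = 66.884 mph.
Difference: 102.040 − 66.884 = 35.2 mph.

35.2 mph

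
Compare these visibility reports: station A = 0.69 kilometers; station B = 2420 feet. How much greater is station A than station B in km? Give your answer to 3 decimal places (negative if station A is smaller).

-0.048 km

station B: 2420 ft = 0.73762 km.
Difference: 0.69000 − 0.73762 = -0.048 km.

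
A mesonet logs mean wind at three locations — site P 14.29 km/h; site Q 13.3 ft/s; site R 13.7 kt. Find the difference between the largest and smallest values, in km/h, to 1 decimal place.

site Q: 13.3 ft/s = 14.594 km/h.
site R: 13.7 kt = 25.372 km/h.
Spread: 25.372 − 14.290 = 11.1 km/h.

11.1 km/h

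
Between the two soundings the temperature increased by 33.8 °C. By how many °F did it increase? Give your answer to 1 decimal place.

60.8 °F

A change of 1 °C equals a change of 1.8 °F: Δ°F = 33.8 × 1.8 = 60.8 °F.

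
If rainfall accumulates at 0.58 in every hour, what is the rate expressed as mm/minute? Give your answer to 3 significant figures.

0.246 mm/minute

0.58 in/hour × 25.4 mm/in × 0.0166667 hour/minute = 0.246 mm/minute.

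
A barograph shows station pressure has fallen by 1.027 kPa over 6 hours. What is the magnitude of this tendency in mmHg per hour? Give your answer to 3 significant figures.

1.28 mmHg per hour

1.027 kPa / 6 h × 7.50062 mmHg/kPa = 1.28 mmHg/h.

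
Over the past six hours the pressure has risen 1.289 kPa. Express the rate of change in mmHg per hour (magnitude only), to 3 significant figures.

1.61 mmHg per hour

1.289 kPa / 6 h × 7.50062 mmHg/kPa = 1.61 mmHg/h.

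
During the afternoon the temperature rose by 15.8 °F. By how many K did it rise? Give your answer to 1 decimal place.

Converting a difference, only the 9/5 scale factor applies: ΔK = 15.8 × 0.5556 = 8.8 K.

8.8 K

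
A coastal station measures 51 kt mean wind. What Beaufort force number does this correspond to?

51 kt lies in the Beaufort 10 band (storm, 48–55 kt).

Beaufort force 10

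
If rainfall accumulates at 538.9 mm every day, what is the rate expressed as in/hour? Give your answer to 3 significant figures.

538.9 mm/day × 0.0393701 in/mm × 0.0416667 day/hour = 0.884 in/hour.

0.884 in/hour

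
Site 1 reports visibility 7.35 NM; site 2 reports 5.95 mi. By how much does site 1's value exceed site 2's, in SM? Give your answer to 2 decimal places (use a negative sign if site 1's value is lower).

2.51 SM

site 1: 7.35 nmi = 8.4582 SM.
Difference: 8.4582 − 5.9500 = 2.51 SM.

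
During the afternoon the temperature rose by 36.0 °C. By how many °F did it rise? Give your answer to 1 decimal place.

Converting a difference, only the 9/5 scale factor applies: Δ°F = 36.0 × 1.8 = 64.8 °F.

64.8 °F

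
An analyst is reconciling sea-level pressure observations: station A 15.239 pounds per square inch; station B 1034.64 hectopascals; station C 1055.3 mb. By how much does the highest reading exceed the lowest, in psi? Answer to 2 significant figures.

station B: 1034.64 hPa = 15.0062 psi.
station C: 1055.3 mb = 15.3058 psi.
Spread: 15.3058 − 15.0062 = 0.30 psi.

0.30 psi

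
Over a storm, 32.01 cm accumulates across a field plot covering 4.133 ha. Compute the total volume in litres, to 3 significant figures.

13200000 litres

Depth: 32.01 cm × 10 = 320.1 mm.
Area: 4.133 ha = 41330 m².
1 mm over 1 m² is 1 L, so volume = 320.1 × 41330 = 13229733 L ≈ 13200000 L.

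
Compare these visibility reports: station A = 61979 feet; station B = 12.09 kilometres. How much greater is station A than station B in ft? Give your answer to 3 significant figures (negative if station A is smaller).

station B: 12.09 km = 39665.35 ft.
Difference: 61979.00 − 39665.35 = 22300 ft.

22300 ft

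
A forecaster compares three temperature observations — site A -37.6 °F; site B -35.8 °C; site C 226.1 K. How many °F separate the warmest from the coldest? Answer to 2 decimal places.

20.25 °F

site A: -37.6 °F = -38.667 °C.
site C: 226.1 K = -47.050 °C.
Spread: (-35.800) − (-47.050) = 11.250 °C = 20.25 °F.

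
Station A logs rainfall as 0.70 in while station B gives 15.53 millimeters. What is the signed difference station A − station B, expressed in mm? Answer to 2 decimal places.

station A: 0.70 in = 17.7800 mm.
Difference: 17.7800 − 15.5300 = 2.25 mm.

2.25 mm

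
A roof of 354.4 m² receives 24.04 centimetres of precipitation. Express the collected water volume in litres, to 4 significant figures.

Depth: 24.04 cm × 10 = 240.4 mm.
1 mm over 1 m² is 1 L, so volume = 240.4 × 354.4 = 85197.76 L ≈ 85200 L.

85200 litres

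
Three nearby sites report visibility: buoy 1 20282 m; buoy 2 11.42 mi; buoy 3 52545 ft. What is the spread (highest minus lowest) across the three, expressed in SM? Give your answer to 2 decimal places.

2.65 SM

buoy 1: 20282 m = 12.6027 SM.
buoy 3: 52545 ft = 9.9517 SM.
Spread: 12.6027 − 9.9517 = 2.65 SM.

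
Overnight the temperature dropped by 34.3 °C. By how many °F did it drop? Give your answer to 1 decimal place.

For a temperature change the 32° offset cancels: Δ°F = 34.3 × 1.8 = 61.7 °F.

61.7 °F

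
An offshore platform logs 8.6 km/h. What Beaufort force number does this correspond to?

Beaufort force 2

8.6 km/h = 2.4 m/s, which is Beaufort 2 (light breeze, 1.6–3.3 m/s).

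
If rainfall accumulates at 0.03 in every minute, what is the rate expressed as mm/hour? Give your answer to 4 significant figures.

0.03 in/minute × 25.4 mm/in × 60 minute/hour = 45.72 mm/hour.

45.72 mm/hour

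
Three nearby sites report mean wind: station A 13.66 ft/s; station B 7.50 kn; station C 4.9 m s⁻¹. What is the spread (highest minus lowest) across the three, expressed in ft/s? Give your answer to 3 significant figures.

station B: 7.50 kt = 12.6586 ft/s.
station C: 4.9 m/s = 16.0761 ft/s.
Spread: 16.0761 − 12.6586 = 3.42 ft/s.

3.42 ft/s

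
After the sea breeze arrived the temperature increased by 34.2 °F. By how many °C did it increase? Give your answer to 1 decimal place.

For a temperature change the 32° offset cancels: Δ°C = 34.2 × 0.5556 = 19.0 °C.

19.0 °C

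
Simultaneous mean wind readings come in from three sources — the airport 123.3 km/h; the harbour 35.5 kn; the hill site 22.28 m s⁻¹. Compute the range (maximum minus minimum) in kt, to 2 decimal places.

31.08 kt

the airport: 123.3 km/h = 66.5767 kt.
the hill site: 22.28 m/s = 43.3089 kt.
Spread: 66.5767 − 35.5000 = 31.08 kt.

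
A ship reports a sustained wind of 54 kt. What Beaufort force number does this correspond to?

54 kt lies in the Beaufort 10 band (storm, 48–55 kt).

Beaufort force 10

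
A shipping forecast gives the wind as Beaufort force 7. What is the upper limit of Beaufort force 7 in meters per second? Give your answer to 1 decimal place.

Beaufort 7 (near gale) spans 13.9–17.1 m/s.

17.1 m/s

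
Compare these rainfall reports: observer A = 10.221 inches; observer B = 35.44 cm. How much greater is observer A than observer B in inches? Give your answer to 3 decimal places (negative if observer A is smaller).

-3.732 in

observer B: 35.44 cm = 13.95276 in.
Difference: 10.22100 − 13.95276 = -3.732 in.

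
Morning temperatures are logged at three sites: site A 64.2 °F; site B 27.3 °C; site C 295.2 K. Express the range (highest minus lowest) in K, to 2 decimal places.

9.41 K

site A: 64.2 °F = 17.889 °C.
site C: 295.2 K = 22.050 °C.
Spread: 27.300 − 17.889 = 9.411 °C.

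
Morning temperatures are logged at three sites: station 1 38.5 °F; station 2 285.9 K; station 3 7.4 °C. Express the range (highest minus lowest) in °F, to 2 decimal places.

station 1: 38.5 °F = 3.611 °C.
station 2: 285.9 K = 12.750 °C.
Spread: 12.750 − 3.611 = 9.139 °C = 16.45 °F.

16.45 °F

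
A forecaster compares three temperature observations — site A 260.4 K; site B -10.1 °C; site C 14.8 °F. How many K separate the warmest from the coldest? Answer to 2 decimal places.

3.19 K

site A: 260.4 K = -12.750 °C.
site C: 14.8 °F = -9.556 °C.
Spread: (-9.556) − (-12.750) = 3.194 °C.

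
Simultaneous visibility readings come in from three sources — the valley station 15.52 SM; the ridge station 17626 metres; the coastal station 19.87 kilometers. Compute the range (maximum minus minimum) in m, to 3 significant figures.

the valley station: 15.52 SM = 24977.02 m.
the coastal station: 19.87 km = 19870.00 m.
Spread: 24977.02 − 17626.00 = 7350 m.

7350 m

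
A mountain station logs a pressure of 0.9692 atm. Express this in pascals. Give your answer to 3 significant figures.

98200 Pa

1 atm = 101325 Pa, so 0.9692 × 101325 = 98200 Pa.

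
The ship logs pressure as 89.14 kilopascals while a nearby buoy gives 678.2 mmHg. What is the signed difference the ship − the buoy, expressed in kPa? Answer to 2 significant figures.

the buoy: 678.2 mmHg = 90.419 kPa.
Difference: 89.140 − 90.419 = -1.3 kPa.

-1.3 kPa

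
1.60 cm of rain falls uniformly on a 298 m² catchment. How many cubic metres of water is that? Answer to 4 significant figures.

4.768 cubic metres

Depth: 1.60 cm × 10 = 16 mm.
1 mm over 1 m² is 1 L, so volume = 16 × 298 = 4768 L = 4.768 m³.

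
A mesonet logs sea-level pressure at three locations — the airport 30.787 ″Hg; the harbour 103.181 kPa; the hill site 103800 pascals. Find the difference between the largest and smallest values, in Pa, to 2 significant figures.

1100 Pa

the airport: 30.787 inHg = 104256.76 Pa.
the harbour: 103.181 kPa = 103181.00 Pa.
Spread: 104256.76 − 103181.00 = 1100 Pa.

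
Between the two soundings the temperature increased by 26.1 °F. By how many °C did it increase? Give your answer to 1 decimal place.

14.5 °C

Converting a difference, only the 9/5 scale factor applies: Δ°C = 26.1 × 0.5556 = 14.5 °C.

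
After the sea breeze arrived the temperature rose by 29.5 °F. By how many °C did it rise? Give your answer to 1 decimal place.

16.4 °C

A change of 1 °C equals a change of 1.8 °F: Δ°C = 29.5 × 0.5556 = 16.4 °C.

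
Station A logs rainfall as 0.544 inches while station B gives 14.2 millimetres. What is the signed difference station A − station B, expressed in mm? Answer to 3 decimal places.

-0.382 mm

station A: 0.544 in = 13.81760 mm.
Difference: 13.81760 − 14.20000 = -0.382 mm.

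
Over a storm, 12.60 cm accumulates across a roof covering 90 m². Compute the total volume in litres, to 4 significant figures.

11340 litres

Depth: 12.60 cm × 10 = 126 mm.
1 mm over 1 m² is 1 L, so volume = 126 × 90 = 11340 L.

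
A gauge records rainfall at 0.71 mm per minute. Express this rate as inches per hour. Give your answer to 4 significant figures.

0.71 mm/minute × 0.0393701 in/mm × 60 minute/hour = 1.677 in/hour.

1.677 in/hour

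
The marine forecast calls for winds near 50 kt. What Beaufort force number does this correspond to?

Beaufort force 10

50 kt lies in the Beaufort 10 band (storm, 48–55 kt).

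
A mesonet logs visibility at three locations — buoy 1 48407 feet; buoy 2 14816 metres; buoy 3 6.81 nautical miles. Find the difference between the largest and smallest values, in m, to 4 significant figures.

buoy 1: 48407 ft = 14754.45 m.
buoy 3: 6.81 nmi = 12612.12 m.
Spread: 14816.00 − 12612.12 = 2204 m.

2204 m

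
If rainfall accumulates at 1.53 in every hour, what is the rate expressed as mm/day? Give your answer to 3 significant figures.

1.53 in/hour × 25.4 mm/in × 24 hour/day = 933 mm/day.

933 mm/day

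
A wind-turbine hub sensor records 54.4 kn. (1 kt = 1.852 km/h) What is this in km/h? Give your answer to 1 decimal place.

100.7 km/h

1 kt = 1.852 km/h, so 54.4 × 1.852 = 100.7 km/h.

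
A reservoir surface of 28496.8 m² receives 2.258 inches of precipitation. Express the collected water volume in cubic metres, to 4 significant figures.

1634 cubic metres

Depth: 2.258 in × 25.4 = 57.3532 mm.
1 mm over 1 m² is 1 L, so volume = 57.3532 × 28496.8 = 1634382.7 L = 1634 m³.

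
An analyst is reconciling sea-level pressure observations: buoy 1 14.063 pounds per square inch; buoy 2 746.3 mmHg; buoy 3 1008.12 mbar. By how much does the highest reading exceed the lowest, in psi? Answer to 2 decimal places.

0.56 psi

buoy 2: 746.3 mmHg = 14.4310 psi.
buoy 3: 1008.12 mb = 14.6215 psi.
Spread: 14.6215 − 14.0630 = 0.56 psi.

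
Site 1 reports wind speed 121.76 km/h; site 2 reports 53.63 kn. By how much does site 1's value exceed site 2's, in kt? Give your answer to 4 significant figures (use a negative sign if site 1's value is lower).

12.12 kt

site 1: 121.76 km/h = 65.7451 kt.
Difference: 65.7451 − 53.6300 = 12.12 kt.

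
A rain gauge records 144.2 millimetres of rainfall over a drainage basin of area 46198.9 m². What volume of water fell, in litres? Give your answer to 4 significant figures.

6662000 litres

1 mm over 1 m² is 1 L, so volume = 144.2 × 46198.9 = 6661881.4 L ≈ 6662000 L.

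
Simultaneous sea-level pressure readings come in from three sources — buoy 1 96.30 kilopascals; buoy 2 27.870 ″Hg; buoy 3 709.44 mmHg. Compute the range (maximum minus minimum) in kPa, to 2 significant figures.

1.9 kPa

buoy 2: 27.870 inHg = 94.379 kPa.
buoy 3: 709.44 mmHg = 94.584 kPa.
Spread: 96.300 − 94.379 = 1.9 kPa.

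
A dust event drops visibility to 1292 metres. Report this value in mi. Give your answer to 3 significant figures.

0.803 SM

1 m = 0.000621371 SM, so 1292 × 0.000621371 = 0.803 SM.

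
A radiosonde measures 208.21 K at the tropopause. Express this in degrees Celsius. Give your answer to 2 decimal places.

-64.94 °C

°C = 208.21 − 273.15 = -64.94 °C.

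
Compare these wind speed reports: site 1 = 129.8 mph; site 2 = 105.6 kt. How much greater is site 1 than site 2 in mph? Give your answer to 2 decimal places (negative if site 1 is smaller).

8.28 mph

site 2: 105.6 kt = 121.5223 mph.
Difference: 129.8000 − 121.5223 = 8.28 mph.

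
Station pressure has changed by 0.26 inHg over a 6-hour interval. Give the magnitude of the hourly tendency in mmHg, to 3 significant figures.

1.10 mmHg per hour

0.26 inHg / 6 h × 25.4 mmHg/inHg = 1.10 mmHg/h.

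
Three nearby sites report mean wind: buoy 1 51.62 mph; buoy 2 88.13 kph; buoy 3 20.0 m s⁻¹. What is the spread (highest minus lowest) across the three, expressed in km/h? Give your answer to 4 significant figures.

buoy 1: 51.62 mph = 83.0743 km/h.
buoy 3: 20.0 m/s = 72.0000 km/h.
Spread: 88.1300 − 72.0000 = 16.13 km/h.

16.13 km/h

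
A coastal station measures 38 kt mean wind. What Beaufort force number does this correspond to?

38 kt lies in the Beaufort 8 band (gale, 34–40 kt).

Beaufort force 8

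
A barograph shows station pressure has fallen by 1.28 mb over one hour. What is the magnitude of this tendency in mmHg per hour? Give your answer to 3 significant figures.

1.28 mb / 1 h × 0.750062 mmHg/mb = 0.960 mmHg/h.

0.960 mmHg per hour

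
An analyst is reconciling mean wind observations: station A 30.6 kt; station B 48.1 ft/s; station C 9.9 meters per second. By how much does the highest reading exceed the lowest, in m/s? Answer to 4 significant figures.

5.842 m/s

station A: 30.6 kt = 15.74200 m/s.
station B: 48.1 ft/s = 14.66088 m/s.
Spread: 15.74200 − 9.90000 = 5.842 m/s.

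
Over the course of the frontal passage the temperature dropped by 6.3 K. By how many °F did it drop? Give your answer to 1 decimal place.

11.3 °F

For a temperature change the 32° offset cancels: Δ°F = 6.3 × 1.8 = 11.3 °F.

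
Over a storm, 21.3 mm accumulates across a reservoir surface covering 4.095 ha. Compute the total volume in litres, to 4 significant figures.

872200 litres

Area: 4.095 ha = 40950 m².
1 mm over 1 m² is 1 L, so volume = 21.3 × 40950 = 872235 L ≈ 872200 L.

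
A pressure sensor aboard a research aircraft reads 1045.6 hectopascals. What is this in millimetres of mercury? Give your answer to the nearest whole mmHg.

784 mmHg

1 hPa = 0.750062 mmHg, so 1045.6 × 0.750062 = 784 mmHg.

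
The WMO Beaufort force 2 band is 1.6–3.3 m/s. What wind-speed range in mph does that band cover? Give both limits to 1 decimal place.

1.6–3.3 m/s × 2.237 = 3.6–7.4 mph.

3.6 to 7.4 mph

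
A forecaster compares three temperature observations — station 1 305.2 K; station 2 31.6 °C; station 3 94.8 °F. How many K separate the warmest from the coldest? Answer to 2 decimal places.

3.29 K

station 1: 305.2 K = 32.050 °C.
station 3: 94.8 °F = 34.889 °C.
Spread: 34.889 − 31.600 = 3.289 °C.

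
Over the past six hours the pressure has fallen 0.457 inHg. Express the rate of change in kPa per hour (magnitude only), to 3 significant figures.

0.457 inHg / 6 h × 3.38639 kPa/inHg = 0.258 kPa/h.

0.258 kPa per hour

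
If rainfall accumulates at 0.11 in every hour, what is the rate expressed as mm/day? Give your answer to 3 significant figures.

67.1 mm/day

0.11 in/hour × 25.4 mm/in × 24 hour/day = 67.1 mm/day.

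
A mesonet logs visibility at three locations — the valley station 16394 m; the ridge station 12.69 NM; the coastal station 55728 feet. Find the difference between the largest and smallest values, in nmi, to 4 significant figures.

the valley station: 16394 m = 8.85205 nmi.
the coastal station: 55728 ft = 9.17165 nmi.
Spread: 12.69000 − 8.85205 = 3.838 nmi.

3.838 nmi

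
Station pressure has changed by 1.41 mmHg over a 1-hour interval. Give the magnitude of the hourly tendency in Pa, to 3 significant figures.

1.41 mmHg / 1 h × 133.322 Pa/mmHg = 188 Pa/h.

188 Pa per hour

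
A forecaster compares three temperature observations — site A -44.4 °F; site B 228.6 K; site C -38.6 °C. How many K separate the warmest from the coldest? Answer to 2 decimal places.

site A: -44.4 °F = -42.444 °C.
site B: 228.6 K = -44.550 °C.
Spread: (-38.600) − (-44.550) = 5.950 °C.

5.95 K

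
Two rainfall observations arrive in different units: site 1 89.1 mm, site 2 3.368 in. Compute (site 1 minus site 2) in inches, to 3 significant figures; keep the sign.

site 1: 89.1 mm = 3.50787 in.
Difference: 3.50787 − 3.36800 = 0.140 in.

0.140 in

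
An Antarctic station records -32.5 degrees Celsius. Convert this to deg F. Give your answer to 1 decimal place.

-26.5 °F

°F = °C × 9/5 + 32 = -32.5 × 1.8 + 32 = -26.5 °F.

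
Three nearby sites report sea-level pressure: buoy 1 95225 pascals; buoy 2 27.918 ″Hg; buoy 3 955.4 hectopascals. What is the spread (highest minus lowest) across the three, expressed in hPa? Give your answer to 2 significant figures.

10 hPa

buoy 1: 95225 Pa = 952.250 hPa.
buoy 2: 27.918 inHg = 945.412 hPa.
Spread: 955.400 − 945.412 = 10 hPa.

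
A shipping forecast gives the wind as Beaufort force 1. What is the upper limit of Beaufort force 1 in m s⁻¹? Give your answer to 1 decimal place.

1.5 m/s

Beaufort 1 (light air) spans 0.3–1.5 m/s.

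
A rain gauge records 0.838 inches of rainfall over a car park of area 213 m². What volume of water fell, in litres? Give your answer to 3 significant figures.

4530 litres

Depth: 0.838 in × 25.4 = 21.2852 mm.
1 mm over 1 m² is 1 L, so volume = 21.2852 × 213 = 4533.7476 L ≈ 4530 L.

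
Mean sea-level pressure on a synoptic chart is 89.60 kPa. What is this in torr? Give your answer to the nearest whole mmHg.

672 mmHg

1 kPa = 7.50062 mmHg, so 89.60 × 7.50062 = 672 mmHg.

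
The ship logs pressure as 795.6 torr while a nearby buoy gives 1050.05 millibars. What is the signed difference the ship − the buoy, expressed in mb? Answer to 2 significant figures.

11 mb

the ship: 795.6 mmHg = 1060.71 mb.
Difference: 1060.71 − 1050.05 = 11 mb.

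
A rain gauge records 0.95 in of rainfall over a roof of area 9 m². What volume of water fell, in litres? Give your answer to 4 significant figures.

217.2 litres

Depth: 0.95 in × 25.4 = 24.13 mm.
1 mm over 1 m² is 1 L, so volume = 24.13 × 9 = 217.17 L ≈ 217.2 L.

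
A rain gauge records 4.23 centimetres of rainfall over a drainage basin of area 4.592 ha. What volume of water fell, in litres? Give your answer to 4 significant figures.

Depth: 4.23 cm × 10 = 42.3 mm.
Area: 4.592 ha = 45920 m².
1 mm over 1 m² is 1 L, so volume = 42.3 × 45920 = 1942416 L ≈ 1942000 L.

1942000 litres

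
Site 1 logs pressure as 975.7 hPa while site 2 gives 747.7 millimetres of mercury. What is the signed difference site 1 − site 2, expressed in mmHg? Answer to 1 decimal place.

-15.9 mmHg

site 1: 975.7 hPa = 731.835 mmHg.
Difference: 731.835 − 747.700 = -15.9 mmHg.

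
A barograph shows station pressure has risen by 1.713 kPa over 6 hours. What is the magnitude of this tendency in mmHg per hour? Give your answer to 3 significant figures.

2.14 mmHg per hour

1.713 kPa / 6 h × 7.50062 mmHg/kPa = 2.14 mmHg/h.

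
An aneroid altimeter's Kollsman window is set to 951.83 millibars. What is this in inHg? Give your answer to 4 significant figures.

28.11 inHg

1 mb = 0.02953 inHg, so 951.83 × 0.02953 = 28.11 inHg.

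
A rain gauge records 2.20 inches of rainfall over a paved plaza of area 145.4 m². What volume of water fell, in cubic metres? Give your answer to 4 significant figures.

Depth: 2.20 in × 25.4 = 55.88 mm.
1 mm over 1 m² is 1 L, so volume = 55.88 × 145.4 = 8124.952 L = 8.125 m³.

8.125 cubic metres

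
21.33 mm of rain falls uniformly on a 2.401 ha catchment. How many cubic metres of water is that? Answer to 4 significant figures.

Area: 2.401 ha = 24010 m².
1 mm over 1 m² is 1 L, so volume = 21.33 × 24010 = 512133.3 L = 512.1 m³.

512.1 cubic metres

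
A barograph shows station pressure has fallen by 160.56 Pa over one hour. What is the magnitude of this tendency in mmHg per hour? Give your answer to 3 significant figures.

1.20 mmHg per hour

160.56 Pa / 1 h × 0.00750062 mmHg/Pa = 1.20 mmHg/h.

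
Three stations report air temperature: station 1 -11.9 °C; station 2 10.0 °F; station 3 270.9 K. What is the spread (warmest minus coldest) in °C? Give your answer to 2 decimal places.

9.97 °C

station 2: 10.0 °F = -12.222 °C.
station 3: 270.9 K = -2.250 °C.
Spread: (-2.250) − (-12.222) = 9.972 °C.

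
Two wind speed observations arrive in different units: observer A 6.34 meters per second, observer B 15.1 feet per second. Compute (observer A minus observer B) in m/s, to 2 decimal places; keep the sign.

1.74 m/s

observer B: 15.1 ft/s = 4.6025 m/s.
Difference: 6.3400 − 4.6025 = 1.74 m/s.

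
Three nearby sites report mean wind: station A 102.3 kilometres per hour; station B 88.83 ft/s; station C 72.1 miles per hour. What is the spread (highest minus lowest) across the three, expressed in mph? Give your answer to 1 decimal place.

station A: 102.3 km/h = 63.566 mph.
station B: 88.83 ft/s = 60.566 mph.
Spread: 72.100 − 60.566 = 11.5 mph.

11.5 mph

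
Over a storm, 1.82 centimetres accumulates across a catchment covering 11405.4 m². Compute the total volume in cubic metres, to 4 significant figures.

Depth: 1.82 cm × 10 = 18.2 mm.
1 mm over 1 m² is 1 L, so volume = 18.2 × 11405.4 = 207578.28 L = 207.6 m³.

207.6 cubic metres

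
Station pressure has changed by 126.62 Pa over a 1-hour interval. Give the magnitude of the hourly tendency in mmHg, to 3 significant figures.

126.62 Pa / 1 h × 0.00750062 mmHg/Pa = 0.950 mmHg/h.

0.950 mmHg per hour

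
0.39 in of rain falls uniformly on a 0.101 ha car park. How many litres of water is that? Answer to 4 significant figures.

10010 litres

Depth: 0.39 in × 25.4 = 9.906 mm.
Area: 0.101 ha = 1010 m².
1 mm over 1 m² is 1 L, so volume = 9.906 × 1010 = 10005.06 L ≈ 10010 L.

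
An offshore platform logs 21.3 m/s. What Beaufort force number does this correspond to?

21.3 m/s lies in the Beaufort 9 band (strong gale, 20.8–24.4 m/s).

Beaufort force 9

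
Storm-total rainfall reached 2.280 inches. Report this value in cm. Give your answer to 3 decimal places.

5.791 cm

1 in = 2.54 cm, so 2.280 × 2.54 = 5.791 cm.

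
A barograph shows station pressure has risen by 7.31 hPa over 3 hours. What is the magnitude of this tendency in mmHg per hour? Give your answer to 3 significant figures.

1.83 mmHg per hour

7.31 hPa / 3 h × 0.750062 mmHg/hPa = 1.83 mmHg/h.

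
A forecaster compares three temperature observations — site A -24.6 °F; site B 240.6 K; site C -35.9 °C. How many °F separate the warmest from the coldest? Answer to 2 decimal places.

8.02 °F

site A: -24.6 °F = -31.444 °C.
site B: 240.6 K = -32.550 °C.
Spread: (-31.444) − (-35.900) = 4.456 °C = 8.02 °F.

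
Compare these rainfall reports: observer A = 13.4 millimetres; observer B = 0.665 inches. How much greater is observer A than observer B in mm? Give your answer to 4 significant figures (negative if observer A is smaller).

-3.491 mm

observer B: 0.665 in = 16.89100 mm.
Difference: 13.40000 − 16.89100 = -3.491 mm.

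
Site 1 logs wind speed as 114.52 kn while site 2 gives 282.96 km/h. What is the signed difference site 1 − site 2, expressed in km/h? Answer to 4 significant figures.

-70.87 km/h

site 1: 114.52 kt = 212.0910 km/h.
Difference: 212.0910 − 282.9600 = -70.87 km/h.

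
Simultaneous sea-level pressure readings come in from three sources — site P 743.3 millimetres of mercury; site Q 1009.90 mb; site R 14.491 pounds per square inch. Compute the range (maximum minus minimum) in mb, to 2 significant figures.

site P: 743.3 mmHg = 990.99 mb.
site R: 14.491 psi = 999.12 mb.
Spread: 1009.90 − 990.99 = 19 mb.

19 mb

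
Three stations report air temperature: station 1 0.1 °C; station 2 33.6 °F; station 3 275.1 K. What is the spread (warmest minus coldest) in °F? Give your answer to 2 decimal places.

3.33 °F

station 2: 33.6 °F = 0.889 °C.
station 3: 275.1 K = 1.950 °C.
Spread: 1.950 − 0.100 = 1.850 °C = 3.33 °F.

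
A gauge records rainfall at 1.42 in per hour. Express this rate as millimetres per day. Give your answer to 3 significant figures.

1.42 in/hour × 25.4 mm/in × 24 hour/day = 866 mm/day.

866 mm/day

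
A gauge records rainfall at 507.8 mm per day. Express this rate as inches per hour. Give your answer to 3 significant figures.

0.833 in/hour

507.8 mm/day × 0.0393701 in/mm × 0.0416667 day/hour = 0.833 in/hour.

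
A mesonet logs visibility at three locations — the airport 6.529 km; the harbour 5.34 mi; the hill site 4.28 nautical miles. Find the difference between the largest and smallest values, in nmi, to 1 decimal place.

the airport: 6.529 km = 3.525 nmi.
the harbour: 5.34 SM = 4.640 nmi.
Spread: 4.640 − 3.525 = 1.1 nmi.

1.1 nmi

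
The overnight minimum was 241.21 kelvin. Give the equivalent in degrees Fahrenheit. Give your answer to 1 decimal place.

-25.5 °F

First to °C: -31.94 °C.
Then to °F: -25.5 °F.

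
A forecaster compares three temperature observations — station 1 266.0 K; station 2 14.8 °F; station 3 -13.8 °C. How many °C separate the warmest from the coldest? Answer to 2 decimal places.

6.65 °C

station 1: 266.0 K = -7.150 °C.
station 2: 14.8 °F = -9.556 °C.
Spread: (-7.150) − (-13.800) = 6.650 °C.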